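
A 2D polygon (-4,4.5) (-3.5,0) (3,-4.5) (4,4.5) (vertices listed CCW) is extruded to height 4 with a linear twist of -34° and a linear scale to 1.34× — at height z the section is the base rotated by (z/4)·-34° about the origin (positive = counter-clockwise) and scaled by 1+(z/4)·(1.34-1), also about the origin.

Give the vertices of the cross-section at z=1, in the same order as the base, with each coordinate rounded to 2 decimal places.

Cross-section at z=1: (-3.57,5.47) (-3.76,0.56) (2.50,-5.31) (5.01,4.19)

t = z/height = 1/4 = 0.25
s = 1 + (scale-1)·z/height = 1 + (1.34-1)·1/4 = 1.085000
θ = twist·z/height = -34°·1/4 = -8.5000° = -0.148353 rad
cos θ = 0.989016, sin θ = -0.147809 (intermediates below are computed at full precision and shown rounded to 5 d.p.)
v1: (-4,4.5) → rotate → (-3.29092,5.04181) → ×s → (-3.57065,5.47036) → (-3.57,5.47)
v2: (-3.5,0) → rotate → (-3.46156,0.51733) → ×s → (-3.75579,0.56131) → (-3.76,0.56)
v3: (3,-4.5) → rotate → (2.30191,-4.89400) → ×s → (2.49757,-5.30999) → (2.50,-5.31)
v4: (4,4.5) → rotate → (4.62121,3.85933) → ×s → (5.01401,4.18738) → (5.01,4.19)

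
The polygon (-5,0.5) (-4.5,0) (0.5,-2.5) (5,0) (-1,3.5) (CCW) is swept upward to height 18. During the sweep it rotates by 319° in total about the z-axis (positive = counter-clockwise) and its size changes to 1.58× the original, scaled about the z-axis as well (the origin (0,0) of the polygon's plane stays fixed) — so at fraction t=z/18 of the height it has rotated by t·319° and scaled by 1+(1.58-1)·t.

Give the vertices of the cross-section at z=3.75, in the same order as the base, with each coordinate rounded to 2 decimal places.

Cross-section at z=3.75: (-2.75,-4.91) (-2.01,-4.62) (2.79,-0.61) (2.24,5.14) (-4.04,0.54)

t = z/height = 3.75/18 = 0.208333
s = 1 + (scale-1)·z/height = 1 + (1.58-1)·3.75/18 = 1.120833
θ = twist·z/height = 319°·3.75/18 = 66.4583° = 1.159917 rad
cos θ = 0.399416, sin θ = 0.916770 (intermediates below are computed at full precision and shown rounded to 5 d.p.)
v1: (-5,0.5) → rotate → (-2.45546,-4.38414) → ×s → (-2.75217,-4.91389) → (-2.75,-4.91)
v2: (-4.5,0) → rotate → (-1.79737,-4.12546) → ×s → (-2.01455,-4.62396) → (-2.01,-4.62)
v3: (0.5,-2.5) → rotate → (2.49163,-0.54015) → ×s → (2.79270,-0.60542) → (2.79,-0.61)
v4: (5,0) → rotate → (1.99708,4.58385) → ×s → (2.23839,5.13773) → (2.24,5.14)
v5: (-1,3.5) → rotate → (-3.60811,0.48119) → ×s → (-4.04409,0.53933) → (-4.04,0.54)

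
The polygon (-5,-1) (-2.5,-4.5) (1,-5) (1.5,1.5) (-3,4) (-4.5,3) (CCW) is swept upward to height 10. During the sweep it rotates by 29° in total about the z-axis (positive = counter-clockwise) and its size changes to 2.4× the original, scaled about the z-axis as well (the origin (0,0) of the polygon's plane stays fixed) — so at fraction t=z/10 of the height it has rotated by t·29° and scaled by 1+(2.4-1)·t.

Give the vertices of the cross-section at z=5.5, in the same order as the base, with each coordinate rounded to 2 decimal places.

Cross-section at z=5.5: (-8.02,-4.13) (-2.07,-8.87) (4.13,-8.02) (1.82,3.28) (-7.05,5.35) (-9.12,2.92)

t = z/height = 5.5/10 = 0.55
s = 1 + (scale-1)·z/height = 1 + (2.4-1)·5.5/10 = 1.770000
θ = twist·z/height = 29°·5.5/10 = 15.9500° = 0.278380 rad
cos θ = 0.961502, sin θ = 0.274798 (intermediates below are computed at full precision and shown rounded to 5 d.p.)
v1: (-5,-1) → rotate → (-4.53271,-2.33549) → ×s → (-8.02290,-4.13382) → (-8.02,-4.13)
v2: (-2.5,-4.5) → rotate → (-1.16716,-5.01375) → ×s → (-2.06588,-8.87435) → (-2.07,-8.87)
v3: (1,-5) → rotate → (2.33549,-4.53271) → ×s → (4.13382,-8.02290) → (4.13,-8.02)
v4: (1.5,1.5) → rotate → (1.03006,1.85445) → ×s → (1.82320,3.28238) → (1.82,3.28)
v5: (-3,4) → rotate → (-3.98370,3.02161) → ×s → (-7.05115,5.34825) → (-7.05,5.35)
v6: (-4.5,3) → rotate → (-5.15115,1.64791) → ×s → (-9.11754,2.91681) → (-9.12,2.92)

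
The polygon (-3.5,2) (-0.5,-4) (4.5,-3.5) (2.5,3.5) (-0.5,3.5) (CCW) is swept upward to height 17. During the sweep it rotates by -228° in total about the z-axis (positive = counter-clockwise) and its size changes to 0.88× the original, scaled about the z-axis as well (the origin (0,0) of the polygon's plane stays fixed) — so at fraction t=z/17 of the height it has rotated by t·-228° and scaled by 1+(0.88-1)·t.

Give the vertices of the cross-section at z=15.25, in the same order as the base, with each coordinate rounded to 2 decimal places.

Cross-section at z=15.25: (2.10,-2.92) (1.89,3.06) (-2.36,4.51) (-3.33,-1.92) (-0.89,-3.03)

t = z/height = 15.25/17 = 0.897059
s = 1 + (scale-1)·z/height = 1 + (0.88-1)·15.25/17 = 0.892353
θ = twist·z/height = -228°·15.25/17 = -204.5294° = -3.569712 rad
cos θ = -0.909748, sin θ = 0.415160 (intermediates below are computed at full precision and shown rounded to 5 d.p.)
v1: (-3.5,2) → rotate → (2.35380,-3.27256) → ×s → (2.10042,-2.92028) → (2.10,-2.92)
v2: (-0.5,-4) → rotate → (2.11552,3.43141) → ×s → (1.88779,3.06203) → (1.89,3.06)
v3: (4.5,-3.5) → rotate → (-2.64081,5.05234) → ×s → (-2.35653,4.50847) → (-2.36,4.51)
v4: (2.5,3.5) → rotate → (-3.72743,-2.14622) → ×s → (-3.32618,-1.91518) → (-3.33,-1.92)
v5: (-0.5,3.5) → rotate → (-0.99819,-3.39170) → ×s → (-0.89074,-3.02659) → (-0.89,-3.03)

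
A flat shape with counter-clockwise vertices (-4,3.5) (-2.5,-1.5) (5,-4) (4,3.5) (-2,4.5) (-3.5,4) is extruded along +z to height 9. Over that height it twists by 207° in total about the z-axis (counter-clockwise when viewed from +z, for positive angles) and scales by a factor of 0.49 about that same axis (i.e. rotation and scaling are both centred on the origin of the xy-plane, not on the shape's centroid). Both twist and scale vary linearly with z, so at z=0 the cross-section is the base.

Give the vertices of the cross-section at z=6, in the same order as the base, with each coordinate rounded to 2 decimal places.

Cross-section at z=6: (0.42,-3.48) (1.89,-0.37) (-0.69,4.17) (-3.51,0.05) (-1.01,-3.09) (-0.05,-3.51)

t = z/height = 6/9 = 0.666667
s = 1 + (scale-1)·z/height = 1 + (0.49-1)·6/9 = 0.660000
θ = twist·z/height = 207°·6/9 = 138.0000° = 2.408554 rad
cos θ = -0.743145, sin θ = 0.669131 (intermediates below are computed at full precision and shown rounded to 5 d.p.)
v1: (-4,3.5) → rotate → (0.63062,-5.27753) → ×s → (0.41621,-3.48317) → (0.42,-3.48)
v2: (-2.5,-1.5) → rotate → (2.86156,-0.55811) → ×s → (1.88863,-0.36835) → (1.89,-0.37)
v3: (5,-4) → rotate → (-1.03920,6.31823) → ×s → (-0.68587,4.17003) → (-0.69,4.17)
v4: (4,3.5) → rotate → (-5.31454,0.07552) → ×s → (-3.50759,0.04984) → (-3.51,0.05)
v5: (-2,4.5) → rotate → (-1.52480,-4.68241) → ×s → (-1.00637,-3.09039) → (-1.01,-3.09)
v6: (-3.5,4) → rotate → (-0.07552,-5.31454) → ×s → (-0.04984,-3.50759) → (-0.05,-3.51)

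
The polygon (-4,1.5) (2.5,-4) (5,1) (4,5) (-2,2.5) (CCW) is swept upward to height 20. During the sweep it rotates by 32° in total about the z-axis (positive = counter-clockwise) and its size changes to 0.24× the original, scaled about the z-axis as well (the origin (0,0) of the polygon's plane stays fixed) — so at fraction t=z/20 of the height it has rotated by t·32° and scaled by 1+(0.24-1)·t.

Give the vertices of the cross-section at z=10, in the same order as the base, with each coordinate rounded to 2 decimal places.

t = z/height = 10/20 = 0.5
s = 1 + (scale-1)·z/height = 1 + (0.24-1)·10/20 = 0.620000
θ = twist·z/height = 32°·10/20 = 16.0000° = 0.279253 rad
cos θ = 0.961262, sin θ = 0.275637 (intermediates below are computed at full precision and shown rounded to 5 d.p.)
v1: (-4,1.5) → rotate → (-4.25850,0.33934) → ×s → (-2.64027,0.21039) → (-2.64,0.21)
v2: (2.5,-4) → rotate → (3.50570,-3.15595) → ×s → (2.17354,-1.95669) → (2.17,-1.96)
v3: (5,1) → rotate → (4.53067,2.33945) → ×s → (2.80902,1.45046) → (2.81,1.45)
v4: (4,5) → rotate → (2.46686,5.90886) → ×s → (1.52945,3.66349) → (1.53,3.66)
v5: (-2,2.5) → rotate → (-2.61162,1.85188) → ×s → (-1.61920,1.14817) → (-1.62,1.15)

Cross-section at z=10: (-2.64,0.21) (2.17,-1.96) (2.81,1.45) (1.53,3.66) (-1.62,1.15)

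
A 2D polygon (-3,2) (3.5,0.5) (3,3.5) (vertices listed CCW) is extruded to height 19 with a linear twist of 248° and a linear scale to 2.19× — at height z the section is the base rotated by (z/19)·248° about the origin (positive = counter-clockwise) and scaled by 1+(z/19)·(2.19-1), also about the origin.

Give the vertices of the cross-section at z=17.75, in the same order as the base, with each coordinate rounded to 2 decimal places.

Cross-section at z=17.75: (7.24,2.35) (-3.75,-6.45) (1.87,-9.55)

t = z/height = 17.75/19 = 0.934211
s = 1 + (scale-1)·z/height = 1 + (2.19-1)·17.75/19 = 2.111711
θ = twist·z/height = 248°·17.75/19 = 231.6842° = 4.043652 rad
cos θ = -0.619995, sin θ = -0.784606 (intermediates below are computed at full precision and shown rounded to 5 d.p.)
v1: (-3,2) → rotate → (3.42920,1.11383) → ×s → (7.24147,2.35208) → (7.24,2.35)
v2: (3.5,0.5) → rotate → (-1.77768,-3.05612) → ×s → (-3.75395,-6.45363) → (-3.75,-6.45)
v3: (3,3.5) → rotate → (0.88613,-4.52380) → ×s → (1.87126,-9.55296) → (1.87,-9.55)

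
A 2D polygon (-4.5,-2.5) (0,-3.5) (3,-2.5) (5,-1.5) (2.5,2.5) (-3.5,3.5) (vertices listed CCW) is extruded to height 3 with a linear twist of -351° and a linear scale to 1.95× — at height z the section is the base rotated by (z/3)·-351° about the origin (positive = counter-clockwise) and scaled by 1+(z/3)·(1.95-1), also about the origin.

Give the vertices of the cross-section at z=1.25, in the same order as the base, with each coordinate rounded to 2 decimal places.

t = z/height = 1.25/3 = 0.416667
s = 1 + (scale-1)·z/height = 1 + (1.95-1)·1.25/3 = 1.395833
θ = twist·z/height = -351°·1.25/3 = -146.2500° = -2.552544 rad
cos θ = -0.831470, sin θ = -0.555570 (intermediates below are computed at full precision and shown rounded to 5 d.p.)
v1: (-4.5,-2.5) → rotate → (2.35269,4.57874) → ×s → (3.28396,6.39116) → (3.28,6.39)
v2: (0,-3.5) → rotate → (-1.94450,2.91014) → ×s → (-2.71419,4.06208) → (-2.71,4.06)
v3: (3,-2.5) → rotate → (-3.88333,0.41196) → ×s → (-5.42049,0.57503) → (-5.42,0.58)
v4: (5,-1.5) → rotate → (-4.99070,-1.53065) → ×s → (-6.96619,-2.13653) → (-6.97,-2.14)
v5: (2.5,2.5) → rotate → (-0.68975,-3.46760) → ×s → (-0.96277,-4.84019) → (-0.96,-4.84)
v6: (-3.5,3.5) → rotate → (4.85464,-0.96565) → ×s → (6.77627,-1.34788) → (6.78,-1.35)

Cross-section at z=1.25: (3.28,6.39) (-2.71,4.06) (-5.42,0.58) (-6.97,-2.14) (-0.96,-4.84) (6.78,-1.35)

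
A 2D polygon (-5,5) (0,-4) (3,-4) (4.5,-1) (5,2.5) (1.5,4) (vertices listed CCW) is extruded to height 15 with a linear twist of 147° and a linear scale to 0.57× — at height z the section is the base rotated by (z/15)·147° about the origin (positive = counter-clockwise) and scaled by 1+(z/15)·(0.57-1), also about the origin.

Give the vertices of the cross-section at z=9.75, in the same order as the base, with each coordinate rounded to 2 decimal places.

Cross-section at z=9.75: (-3.24,-3.93) (2.87,0.28) (2.66,2.43) (0.40,3.30) (-2.14,3.41) (-2.97,0.80)

t = z/height = 9.75/15 = 0.65
s = 1 + (scale-1)·z/height = 1 + (0.57-1)·9.75/15 = 0.720500
θ = twist·z/height = 147°·9.75/15 = 95.5500° = 1.667662 rad
cos θ = -0.096714, sin θ = 0.995312 (intermediates below are computed at full precision and shown rounded to 5 d.p.)
v1: (-5,5) → rotate → (-4.49299,-5.46013) → ×s → (-3.23720,-3.93403) → (-3.24,-3.93)
v2: (0,-4) → rotate → (3.98125,0.38686) → ×s → (2.86849,0.27873) → (2.87,0.28)
v3: (3,-4) → rotate → (3.69111,3.37279) → ×s → (2.65944,2.43010) → (2.66,2.43)
v4: (4.5,-1) → rotate → (0.56010,4.57562) → ×s → (0.40355,3.29673) → (0.40,3.30)
v5: (5,2.5) → rotate → (-2.97185,4.73477) → ×s → (-2.14122,3.41141) → (-2.14,3.41)
v6: (1.5,4) → rotate → (-4.12632,1.10611) → ×s → (-2.97301,0.79695) → (-2.97,0.80)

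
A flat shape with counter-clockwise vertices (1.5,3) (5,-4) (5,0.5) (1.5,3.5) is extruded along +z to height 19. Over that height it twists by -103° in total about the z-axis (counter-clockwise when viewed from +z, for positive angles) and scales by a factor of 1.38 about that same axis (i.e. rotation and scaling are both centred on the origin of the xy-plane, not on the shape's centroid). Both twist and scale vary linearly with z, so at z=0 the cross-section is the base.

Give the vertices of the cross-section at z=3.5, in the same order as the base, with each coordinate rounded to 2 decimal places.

Cross-section at z=3.5: (2.56,2.51) (3.67,-5.79) (5.23,-1.23) (2.74,3.02)

t = z/height = 3.5/19 = 0.184211
s = 1 + (scale-1)·z/height = 1 + (1.38-1)·3.5/19 = 1.070000
θ = twist·z/height = -103°·3.5/19 = -18.9737° = -0.331153 rad
cos θ = 0.945668, sin θ = -0.325134 (intermediates below are computed at full precision and shown rounded to 5 d.p.)
v1: (1.5,3) → rotate → (2.39390,2.34930) → ×s → (2.56148,2.51375) → (2.56,2.51)
v2: (5,-4) → rotate → (3.42780,-5.40834) → ×s → (3.66775,-5.78693) → (3.67,-5.79)
v3: (5,0.5) → rotate → (4.89091,-1.15284) → ×s → (5.23327,-1.23353) → (5.23,-1.23)
v4: (1.5,3.5) → rotate → (2.55647,2.82214) → ×s → (2.73542,3.01969) → (2.74,3.02)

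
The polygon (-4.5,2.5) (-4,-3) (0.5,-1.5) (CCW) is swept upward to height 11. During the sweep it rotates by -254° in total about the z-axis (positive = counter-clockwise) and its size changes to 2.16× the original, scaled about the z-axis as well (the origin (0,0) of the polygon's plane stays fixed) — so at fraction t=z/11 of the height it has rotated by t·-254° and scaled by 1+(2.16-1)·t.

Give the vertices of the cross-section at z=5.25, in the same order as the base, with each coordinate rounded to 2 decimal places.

Cross-section at z=5.25: (6.95,3.96) (-0.76,7.73) (-2.40,0.54)

t = z/height = 5.25/11 = 0.477273
s = 1 + (scale-1)·z/height = 1 + (2.16-1)·5.25/11 = 1.553636
θ = twist·z/height = -254°·5.25/11 = -121.2273° = -2.115815 rad
cos θ = -0.518434, sin θ = -0.855118 (intermediates below are computed at full precision and shown rounded to 5 d.p.)
v1: (-4.5,2.5) → rotate → (4.47075,2.55194) → ×s → (6.94592,3.96479) → (6.95,3.96)
v2: (-4,-3) → rotate → (-0.49162,4.97577) → ×s → (-0.76379,7.73054) → (-0.76,7.73)
v3: (0.5,-1.5) → rotate → (-1.54189,0.35009) → ×s → (-2.39554,0.54392) → (-2.40,0.54)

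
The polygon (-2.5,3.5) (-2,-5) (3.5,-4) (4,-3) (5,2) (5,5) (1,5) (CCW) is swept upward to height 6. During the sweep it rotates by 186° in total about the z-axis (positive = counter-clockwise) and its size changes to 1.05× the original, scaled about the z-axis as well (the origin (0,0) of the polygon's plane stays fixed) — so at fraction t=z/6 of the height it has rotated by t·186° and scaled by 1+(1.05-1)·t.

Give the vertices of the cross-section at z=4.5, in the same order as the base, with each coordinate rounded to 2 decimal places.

Cross-section at z=4.5: (-0.39,-4.45) (4.95,2.60) (-0.07,5.51) (-1.13,5.06) (-5.29,1.79) (-7.31,-0.58) (-4.16,-3.27)

t = z/height = 4.5/6 = 0.75
s = 1 + (scale-1)·z/height = 1 + (1.05-1)·4.5/6 = 1.037500
θ = twist·z/height = 186°·4.5/6 = 139.5000° = 2.434734 rad
cos θ = -0.760406, sin θ = 0.649448 (intermediates below are computed at full precision and shown rounded to 5 d.p.)
v1: (-2.5,3.5) → rotate → (-0.37205,-4.28504) → ×s → (-0.38601,-4.44573) → (-0.39,-4.45)
v2: (-2,-5) → rotate → (4.76805,2.50313) → ×s → (4.94685,2.59700) → (4.95,2.60)
v3: (3.5,-4) → rotate → (-0.06363,5.31469) → ×s → (-0.06601,5.51399) → (-0.07,5.51)
v4: (4,-3) → rotate → (-1.09328,4.87901) → ×s → (-1.13428,5.06197) → (-1.13,5.06)
v5: (5,2) → rotate → (-5.10093,1.72643) → ×s → (-5.29221,1.79117) → (-5.29,1.79)
v6: (5,5) → rotate → (-7.04927,-0.55479) → ×s → (-7.31362,-0.57559) → (-7.31,-0.58)
v7: (1,5) → rotate → (-4.00765,-3.15258) → ×s → (-4.15793,-3.27080) → (-4.16,-3.27)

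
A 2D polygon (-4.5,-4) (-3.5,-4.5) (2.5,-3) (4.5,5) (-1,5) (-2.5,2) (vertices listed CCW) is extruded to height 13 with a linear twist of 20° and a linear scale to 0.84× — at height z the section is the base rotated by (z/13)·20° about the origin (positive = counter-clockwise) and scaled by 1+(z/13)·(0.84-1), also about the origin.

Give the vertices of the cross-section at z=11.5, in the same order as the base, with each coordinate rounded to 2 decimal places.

Cross-section at z=11.5: (-2.64,-4.45) (-1.69,-4.59) (2.83,-1.80) (2.38,5.26) (-2.12,3.83) (-2.57,0.98)

t = z/height = 11.5/13 = 0.884615
s = 1 + (scale-1)·z/height = 1 + (0.84-1)·11.5/13 = 0.858462
θ = twist·z/height = 20°·11.5/13 = 17.6923° = 0.308789 rad
cos θ = 0.952702, sin θ = 0.303905 (intermediates below are computed at full precision and shown rounded to 5 d.p.)
v1: (-4.5,-4) → rotate → (-3.07154,-5.17838) → ×s → (-2.63680,-4.44544) → (-2.64,-4.45)
v2: (-3.5,-4.5) → rotate → (-1.96688,-5.35083) → ×s → (-1.68849,-4.59348) → (-1.69,-4.59)
v3: (2.5,-3) → rotate → (3.29347,-2.09834) → ×s → (2.82732,-1.80135) → (2.83,-1.80)
v4: (4.5,5) → rotate → (2.76763,6.13108) → ×s → (2.37591,5.26330) → (2.38,5.26)
v5: (-1,5) → rotate → (-2.47223,4.45961) → ×s → (-2.12231,3.82840) → (-2.12,3.83)
v6: (-2.5,2) → rotate → (-2.98957,1.14564) → ×s → (-2.56643,0.98349) → (-2.57,0.98)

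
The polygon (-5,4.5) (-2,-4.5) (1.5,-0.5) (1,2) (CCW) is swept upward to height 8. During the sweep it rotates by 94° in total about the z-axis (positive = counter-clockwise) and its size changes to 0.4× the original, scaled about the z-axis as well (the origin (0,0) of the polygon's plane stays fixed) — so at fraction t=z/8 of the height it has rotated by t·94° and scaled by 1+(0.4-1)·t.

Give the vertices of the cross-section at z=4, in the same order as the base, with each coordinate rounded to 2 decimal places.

t = z/height = 4/8 = 0.5
s = 1 + (scale-1)·z/height = 1 + (0.4-1)·4/8 = 0.700000
θ = twist·z/height = 94°·4/8 = 47.0000° = 0.820305 rad
cos θ = 0.681998, sin θ = 0.731354 (intermediates below are computed at full precision and shown rounded to 5 d.p.)
v1: (-5,4.5) → rotate → (-6.70108,-0.58778) → ×s → (-4.69076,-0.41144) → (-4.69,-0.41)
v2: (-2,-4.5) → rotate → (1.92709,-4.53170) → ×s → (1.34897,-3.17219) → (1.35,-3.17)
v3: (1.5,-0.5) → rotate → (1.38867,0.75603) → ×s → (0.97207,0.52922) → (0.97,0.53)
v4: (1,2) → rotate → (-0.78071,2.09535) → ×s → (-0.54650,1.46675) → (-0.55,1.47)

Cross-section at z=4: (-4.69,-0.41) (1.35,-3.17) (0.97,0.53) (-0.55,1.47)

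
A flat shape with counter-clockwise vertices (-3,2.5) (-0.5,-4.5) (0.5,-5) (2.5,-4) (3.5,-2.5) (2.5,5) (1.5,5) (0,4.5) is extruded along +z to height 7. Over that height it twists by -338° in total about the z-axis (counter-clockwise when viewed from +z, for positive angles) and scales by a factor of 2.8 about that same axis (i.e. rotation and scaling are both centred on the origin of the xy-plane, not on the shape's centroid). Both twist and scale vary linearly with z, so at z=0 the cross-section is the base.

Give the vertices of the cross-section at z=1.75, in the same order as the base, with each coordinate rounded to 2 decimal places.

Cross-section at z=1.75: (3.19,4.68) (-6.56,0.10) (-7.15,-1.42) (-5.43,-4.16) (-3.12,-5.40) (7.56,-2.91) (7.43,-1.47) (6.49,0.63)

t = z/height = 1.75/7 = 0.25
s = 1 + (scale-1)·z/height = 1 + (2.8-1)·1.75/7 = 1.450000
θ = twist·z/height = -338°·1.75/7 = -84.5000° = -1.474803 rad
cos θ = 0.095846, sin θ = -0.995396 (intermediates below are computed at full precision and shown rounded to 5 d.p.)
v1: (-3,2.5) → rotate → (2.20095,3.22580) → ×s → (3.19138,4.67741) → (3.19,4.68)
v2: (-0.5,-4.5) → rotate → (-4.52721,0.06639) → ×s → (-6.56445,0.09627) → (-6.56,0.10)
v3: (0.5,-5) → rotate → (-4.92906,-0.97693) → ×s → (-7.14713,-1.41654) → (-7.15,-1.42)
v4: (2.5,-4) → rotate → (-3.74197,-2.87187) → ×s → (-5.42586,-4.16422) → (-5.43,-4.16)
v5: (3.5,-2.5) → rotate → (-2.15303,-3.72350) → ×s → (-3.12189,-5.39908) → (-3.12,-5.40)
v6: (2.5,5) → rotate → (5.21660,-2.00926) → ×s → (7.56406,-2.91343) → (7.56,-2.91)
v7: (1.5,5) → rotate → (5.12075,-1.01387) → ×s → (7.42509,-1.47011) → (7.43,-1.47)
v8: (0,4.5) → rotate → (4.47928,0.43131) → ×s → (6.49496,0.62539) → (6.49,0.63)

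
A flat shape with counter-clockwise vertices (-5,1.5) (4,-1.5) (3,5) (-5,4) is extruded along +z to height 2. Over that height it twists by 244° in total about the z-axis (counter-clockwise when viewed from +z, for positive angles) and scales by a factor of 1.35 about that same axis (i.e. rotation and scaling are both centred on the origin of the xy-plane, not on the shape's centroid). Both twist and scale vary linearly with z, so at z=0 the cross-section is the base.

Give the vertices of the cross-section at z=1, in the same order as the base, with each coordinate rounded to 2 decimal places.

t = z/height = 1/2 = 0.5
s = 1 + (scale-1)·z/height = 1 + (1.35-1)·1/2 = 1.175000
θ = twist·z/height = 244°·1/2 = 122.0000° = 2.129302 rad
cos θ = -0.529919, sin θ = 0.848048 (intermediates below are computed at full precision and shown rounded to 5 d.p.)
v1: (-5,1.5) → rotate → (1.37752,-5.03512) → ×s → (1.61859,-5.91627) → (1.62,-5.92)
v2: (4,-1.5) → rotate → (-0.84760,4.18707) → ×s → (-0.99594,4.91981) → (-1.00,4.92)
v3: (3,5) → rotate → (-5.83000,-0.10545) → ×s → (-6.85025,-0.12391) → (-6.85,-0.12)
v4: (-5,4) → rotate → (-0.74260,-6.35992) → ×s → (-0.87255,-7.47290) → (-0.87,-7.47)

Cross-section at z=1: (1.62,-5.92) (-1.00,4.92) (-6.85,-0.12) (-0.87,-7.47)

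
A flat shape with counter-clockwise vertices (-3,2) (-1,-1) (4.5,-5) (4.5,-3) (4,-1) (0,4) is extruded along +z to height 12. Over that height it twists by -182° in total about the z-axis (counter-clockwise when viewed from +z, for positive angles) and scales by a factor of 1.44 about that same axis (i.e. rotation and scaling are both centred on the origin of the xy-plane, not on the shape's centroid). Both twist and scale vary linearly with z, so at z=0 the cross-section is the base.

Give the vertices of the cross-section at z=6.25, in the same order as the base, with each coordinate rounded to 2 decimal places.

Cross-section at z=6.25: (2.76,3.47) (-1.12,1.33) (-6.59,-5.00) (-4.14,-5.20) (-1.64,-4.80) (4.90,-0.41)

t = z/height = 6.25/12 = 0.520833
s = 1 + (scale-1)·z/height = 1 + (1.44-1)·6.25/12 = 1.229167
θ = twist·z/height = -182°·6.25/12 = -94.7917° = -1.654427 rad
cos θ = -0.083533, sin θ = -0.996505 (intermediates below are computed at full precision and shown rounded to 5 d.p.)
v1: (-3,2) → rotate → (2.24361,2.82245) → ×s → (2.75777,3.46926) → (2.76,3.47)
v2: (-1,-1) → rotate → (-0.91297,1.08004) → ×s → (-1.12219,1.32755) → (-1.12,1.33)
v3: (4.5,-5) → rotate → (-5.35842,-4.06661) → ×s → (-6.58640,-4.99854) → (-6.59,-5.00)
v4: (4.5,-3) → rotate → (-3.36541,-4.23367) → ×s → (-4.13665,-5.20389) → (-4.14,-5.20)
v5: (4,-1) → rotate → (-1.33064,-3.90249) → ×s → (-1.63557,-4.79681) → (-1.64,-4.80)
v6: (0,4) → rotate → (3.98602,-0.33413) → ×s → (4.89948,-0.41070) → (4.90,-0.41)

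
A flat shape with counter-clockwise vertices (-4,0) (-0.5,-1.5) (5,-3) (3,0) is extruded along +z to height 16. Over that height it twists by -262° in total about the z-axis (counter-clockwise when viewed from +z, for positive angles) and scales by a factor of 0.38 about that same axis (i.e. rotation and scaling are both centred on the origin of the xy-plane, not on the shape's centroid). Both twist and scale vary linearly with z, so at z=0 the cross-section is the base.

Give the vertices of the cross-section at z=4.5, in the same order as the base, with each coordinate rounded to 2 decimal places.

Cross-section at z=4.5: (-0.93,3.17) (-1.30,0.05) (-1.22,-4.66) (0.70,-2.38)

t = z/height = 4.5/16 = 0.28125
s = 1 + (scale-1)·z/height = 1 + (0.38-1)·4.5/16 = 0.825625
θ = twist·z/height = -262°·4.5/16 = -73.6875° = -1.286089 rad
cos θ = 0.280876, sin θ = -0.959744 (intermediates below are computed at full precision and shown rounded to 5 d.p.)
v1: (-4,0) → rotate → (-1.12350,3.83898) → ×s → (-0.92759,3.16955) → (-0.93,3.17)
v2: (-0.5,-1.5) → rotate → (-1.58005,0.05856) → ×s → (-1.30453,0.04835) → (-1.30,0.05)
v3: (5,-3) → rotate → (-1.47485,-5.64135) → ×s → (-1.21767,-4.65764) → (-1.22,-4.66)
v4: (3,0) → rotate → (0.84263,-2.87923) → ×s → (0.69569,-2.37717) → (0.70,-2.38)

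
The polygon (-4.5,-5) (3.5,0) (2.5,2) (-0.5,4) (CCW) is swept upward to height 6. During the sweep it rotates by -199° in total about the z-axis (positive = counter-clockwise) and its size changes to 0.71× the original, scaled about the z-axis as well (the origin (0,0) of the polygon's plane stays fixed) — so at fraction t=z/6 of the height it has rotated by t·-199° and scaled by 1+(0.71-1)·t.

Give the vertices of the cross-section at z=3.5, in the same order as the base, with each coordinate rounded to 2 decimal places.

t = z/height = 3.5/6 = 0.583333
s = 1 + (scale-1)·z/height = 1 + (0.71-1)·3.5/6 = 0.830833
θ = twist·z/height = -199°·3.5/6 = -116.0833° = -2.026036 rad
cos θ = -0.439678, sin θ = -0.898156 (intermediates below are computed at full precision and shown rounded to 5 d.p.)
v1: (-4.5,-5) → rotate → (-2.51223,6.24009) → ×s → (-2.08724,5.18447) → (-2.09,5.18)
v2: (3.5,0) → rotate → (-1.53887,-3.14354) → ×s → (-1.27855,-2.61176) → (-1.28,-2.61)
v3: (2.5,2) → rotate → (0.69712,-3.12474) → ×s → (0.57919,-2.59614) → (0.58,-2.60)
v4: (-0.5,4) → rotate → (3.81246,-1.30963) → ×s → (3.16752,-1.08809) → (3.17,-1.09)

Cross-section at z=3.5: (-2.09,5.18) (-1.28,-2.61) (0.58,-2.60) (3.17,-1.09)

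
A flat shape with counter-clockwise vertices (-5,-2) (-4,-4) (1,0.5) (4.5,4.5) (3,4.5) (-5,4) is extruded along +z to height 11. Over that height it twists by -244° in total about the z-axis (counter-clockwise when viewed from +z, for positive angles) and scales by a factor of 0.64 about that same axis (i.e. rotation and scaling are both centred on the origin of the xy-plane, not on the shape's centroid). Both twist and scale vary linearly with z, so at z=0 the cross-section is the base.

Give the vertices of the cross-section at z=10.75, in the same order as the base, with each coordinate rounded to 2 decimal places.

Cross-section at z=10.75: (2.80,-2.08) (3.57,-0.85) (-0.62,0.38) (-4.01,0.96) (-3.50,0.13) (-0.51,-4.12)

t = z/height = 10.75/11 = 0.977273
s = 1 + (scale-1)·z/height = 1 + (0.64-1)·10.75/11 = 0.648182
θ = twist·z/height = -244°·10.75/11 = -238.4545° = -4.161817 rad
cos θ = -0.523175, sin θ = 0.852225 (intermediates below are computed at full precision and shown rounded to 5 d.p.)
v1: (-5,-2) → rotate → (4.32032,-3.21478) → ×s → (2.80036,-2.08376) → (2.80,-2.08)
v2: (-4,-4) → rotate → (5.50160,-1.31620) → ×s → (3.56604,-0.85314) → (3.57,-0.85)
v3: (1,0.5) → rotate → (-0.94929,0.59064) → ×s → (-0.61531,0.38284) → (-0.62,0.38)
v4: (4.5,4.5) → rotate → (-6.18930,1.48073) → ×s → (-4.01179,0.95978) → (-4.01,0.96)
v5: (3,4.5) → rotate → (-5.40454,0.20239) → ×s → (-3.50312,0.13119) → (-3.50,0.13)
v6: (-5,4) → rotate → (-0.79303,-6.35383) → ×s → (-0.51403,-4.11843) → (-0.51,-4.12)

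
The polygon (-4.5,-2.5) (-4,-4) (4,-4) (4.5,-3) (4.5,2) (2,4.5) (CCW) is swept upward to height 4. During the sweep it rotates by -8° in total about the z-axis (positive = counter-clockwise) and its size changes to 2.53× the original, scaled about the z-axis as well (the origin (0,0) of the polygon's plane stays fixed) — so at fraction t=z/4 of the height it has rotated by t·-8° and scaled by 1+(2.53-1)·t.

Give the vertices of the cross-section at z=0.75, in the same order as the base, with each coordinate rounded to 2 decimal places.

t = z/height = 0.75/4 = 0.1875
s = 1 + (scale-1)·z/height = 1 + (2.53-1)·0.75/4 = 1.286875
θ = twist·z/height = -8°·0.75/4 = -1.5000° = -0.026180 rad
cos θ = 0.999657, sin θ = -0.026177 (intermediates below are computed at full precision and shown rounded to 5 d.p.)
v1: (-4.5,-2.5) → rotate → (-4.56390,-2.38135) → ×s → (-5.87317,-3.06450) → (-5.87,-3.06)
v2: (-4,-4) → rotate → (-4.10334,-3.89392) → ×s → (-5.28048,-5.01099) → (-5.28,-5.01)
v3: (4,-4) → rotate → (3.89392,-4.10334) → ×s → (5.01099,-5.28048) → (5.01,-5.28)
v4: (4.5,-3) → rotate → (4.41993,-3.11677) → ×s → (5.68789,-4.01089) → (5.69,-4.01)
v5: (4.5,2) → rotate → (4.55081,1.88152) → ×s → (5.85633,2.42128) → (5.86,2.42)
v6: (2,4.5) → rotate → (2.11711,4.44610) → ×s → (2.72446,5.72158) → (2.72,5.72)

Cross-section at z=0.75: (-5.87,-3.06) (-5.28,-5.01) (5.01,-5.28) (5.69,-4.01) (5.86,2.42) (2.72,5.72)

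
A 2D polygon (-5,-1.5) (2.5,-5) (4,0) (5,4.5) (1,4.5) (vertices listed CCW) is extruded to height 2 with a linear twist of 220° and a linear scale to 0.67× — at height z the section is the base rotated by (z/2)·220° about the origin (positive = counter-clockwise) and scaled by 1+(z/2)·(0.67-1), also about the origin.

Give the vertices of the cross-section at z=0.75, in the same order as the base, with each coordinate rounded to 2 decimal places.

Cross-section at z=0.75: (0.73,-4.52) (4.63,1.60) (0.46,3.48) (-3.34,4.86) (-3.80,1.38)

t = z/height = 0.75/2 = 0.375
s = 1 + (scale-1)·z/height = 1 + (0.67-1)·0.75/2 = 0.876250
θ = twist·z/height = 220°·0.75/2 = 82.5000° = 1.439897 rad
cos θ = 0.130526, sin θ = 0.991445 (intermediates below are computed at full precision and shown rounded to 5 d.p.)
v1: (-5,-1.5) → rotate → (0.83454,-5.15301) → ×s → (0.73126,-4.51533) → (0.73,-4.52)
v2: (2.5,-5) → rotate → (5.28354,1.82598) → ×s → (4.62970,1.60002) → (4.63,1.60)
v3: (4,0) → rotate → (0.52210,3.96578) → ×s → (0.45749,3.47501) → (0.46,3.48)
v4: (5,4.5) → rotate → (-3.80887,5.54459) → ×s → (-3.33752,4.85845) → (-3.34,4.86)
v5: (1,4.5) → rotate → (-4.33098,1.57881) → ×s → (-3.79502,1.38343) → (-3.80,1.38)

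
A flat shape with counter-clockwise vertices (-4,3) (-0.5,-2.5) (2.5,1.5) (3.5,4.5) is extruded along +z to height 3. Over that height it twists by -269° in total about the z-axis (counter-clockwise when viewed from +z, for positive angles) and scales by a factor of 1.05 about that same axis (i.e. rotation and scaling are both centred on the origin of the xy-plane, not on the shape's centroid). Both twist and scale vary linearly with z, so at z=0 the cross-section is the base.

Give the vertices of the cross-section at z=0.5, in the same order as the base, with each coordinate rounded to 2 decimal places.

Cross-section at z=0.5: (-0.73,4.99) (-2.13,-1.43) (2.85,-0.70) (5.70,0.73)

t = z/height = 0.5/3 = 0.166667
s = 1 + (scale-1)·z/height = 1 + (1.05-1)·0.5/3 = 1.008333
θ = twist·z/height = -269°·0.5/3 = -44.8333° = -0.782489 rad
cos θ = 0.709161, sin θ = -0.705047 (intermediates below are computed at full precision and shown rounded to 5 d.p.)
v1: (-4,3) → rotate → (-0.72150,4.94767) → ×s → (-0.72751,4.98890) → (-0.73,4.99)
v2: (-0.5,-2.5) → rotate → (-2.11720,-1.42038) → ×s → (-2.13484,-1.43221) → (-2.13,-1.43)
v3: (2.5,1.5) → rotate → (2.83047,-0.69888) → ×s → (2.85406,-0.70470) → (2.85,-0.70)
v4: (3.5,4.5) → rotate → (5.65477,0.72356) → ×s → (5.70190,0.72959) → (5.70,0.73)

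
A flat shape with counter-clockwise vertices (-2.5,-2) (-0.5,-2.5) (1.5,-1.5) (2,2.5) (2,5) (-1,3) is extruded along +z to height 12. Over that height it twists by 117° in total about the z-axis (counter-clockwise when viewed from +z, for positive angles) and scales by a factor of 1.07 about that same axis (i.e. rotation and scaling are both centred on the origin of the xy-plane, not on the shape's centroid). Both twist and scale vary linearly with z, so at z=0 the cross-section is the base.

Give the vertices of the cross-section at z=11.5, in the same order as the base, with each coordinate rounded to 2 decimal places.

Cross-section at z=11.5: (2.98,-1.67) (2.67,0.51) (0.88,2.09) (-3.28,0.97) (-5.75,-0.03) (-2.56,-2.19)

t = z/height = 11.5/12 = 0.958333
s = 1 + (scale-1)·z/height = 1 + (1.07-1)·11.5/12 = 1.067083
θ = twist·z/height = 117°·11.5/12 = 112.1250° = 1.956950 rad
cos θ = -0.376629, sin θ = 0.926364 (intermediates below are computed at full precision and shown rounded to 5 d.p.)
v1: (-2.5,-2) → rotate → (2.79430,-1.56265) → ×s → (2.98175,-1.66748) → (2.98,-1.67)
v2: (-0.5,-2.5) → rotate → (2.50423,0.47839) → ×s → (2.67222,0.51048) → (2.67,0.51)
v3: (1.5,-1.5) → rotate → (0.82460,1.95449) → ×s → (0.87992,2.08560) → (0.88,2.09)
v4: (2,2.5) → rotate → (-3.06917,0.91116) → ×s → (-3.27506,0.97228) → (-3.28,0.97)
v5: (2,5) → rotate → (-5.38508,-0.03041) → ×s → (-5.74633,-0.03245) → (-5.75,-0.03)
v6: (-1,3) → rotate → (-2.40246,-2.05625) → ×s → (-2.56363,-2.19419) → (-2.56,-2.19)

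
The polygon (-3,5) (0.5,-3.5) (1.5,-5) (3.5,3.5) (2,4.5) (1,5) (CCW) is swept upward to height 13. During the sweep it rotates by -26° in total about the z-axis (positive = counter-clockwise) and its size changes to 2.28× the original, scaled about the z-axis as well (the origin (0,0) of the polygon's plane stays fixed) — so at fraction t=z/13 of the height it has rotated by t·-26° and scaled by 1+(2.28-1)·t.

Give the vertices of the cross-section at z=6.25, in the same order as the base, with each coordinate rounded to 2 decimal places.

Cross-section at z=6.25: (-2.98,8.93) (-0.44,-5.69) (0.62,-8.41) (6.74,4.30) (4.73,6.40) (3.33,7.54)

t = z/height = 6.25/13 = 0.480769
s = 1 + (scale-1)·z/height = 1 + (2.28-1)·6.25/13 = 1.615385
θ = twist·z/height = -26°·6.25/13 = -12.5000° = -0.218166 rad
cos θ = 0.976296, sin θ = -0.216440 (intermediates below are computed at full precision and shown rounded to 5 d.p.)
v1: (-3,5) → rotate → (-1.84669,5.53080) → ×s → (-2.98311,8.93437) → (-2.98,8.93)
v2: (0.5,-3.5) → rotate → (-0.26939,-3.52526) → ×s → (-0.43517,-5.69464) → (-0.44,-5.69)
v3: (1.5,-5) → rotate → (0.38225,-5.20614) → ×s → (0.61747,-8.40992) → (0.62,-8.41)
v4: (3.5,3.5) → rotate → (4.17457,2.65950) → ×s → (6.74354,4.29611) → (6.74,4.30)
v5: (2,4.5) → rotate → (2.92657,3.96045) → ×s → (4.72754,6.39765) → (4.73,6.40)
v6: (1,5) → rotate → (2.05849,4.66504) → ×s → (3.32526,7.53583) → (3.33,7.54)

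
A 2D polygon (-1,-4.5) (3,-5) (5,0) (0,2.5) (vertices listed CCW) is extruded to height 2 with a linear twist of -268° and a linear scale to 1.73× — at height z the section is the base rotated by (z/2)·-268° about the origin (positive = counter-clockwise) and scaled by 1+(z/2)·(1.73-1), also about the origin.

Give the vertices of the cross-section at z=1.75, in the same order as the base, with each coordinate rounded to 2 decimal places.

Cross-section at z=1.75: (6.96,2.95) (3.82,8.76) (-4.76,6.67) (-3.34,-2.38)

t = z/height = 1.75/2 = 0.875
s = 1 + (scale-1)·z/height = 1 + (1.73-1)·1.75/2 = 1.638750
θ = twist·z/height = -268°·1.75/2 = -234.5000° = -4.092797 rad
cos θ = -0.580703, sin θ = 0.814116 (intermediates below are computed at full precision and shown rounded to 5 d.p.)
v1: (-1,-4.5) → rotate → (4.24422,1.79905) → ×s → (6.95522,2.94819) → (6.96,2.95)
v2: (3,-5) → rotate → (2.32847,5.34586) → ×s → (3.81578,8.76053) → (3.82,8.76)
v3: (5,0) → rotate → (-2.90351,4.07058) → ×s → (-4.75813,6.67066) → (-4.76,6.67)
v4: (0,2.5) → rotate → (-2.03529,-1.45176) → ×s → (-3.33533,-2.37907) → (-3.34,-2.38)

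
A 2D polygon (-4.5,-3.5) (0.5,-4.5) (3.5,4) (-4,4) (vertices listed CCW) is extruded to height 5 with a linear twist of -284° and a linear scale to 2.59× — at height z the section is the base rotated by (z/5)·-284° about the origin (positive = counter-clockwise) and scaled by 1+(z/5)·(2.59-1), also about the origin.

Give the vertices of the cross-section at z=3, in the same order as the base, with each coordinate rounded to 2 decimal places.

t = z/height = 3/5 = 0.6
s = 1 + (scale-1)·z/height = 1 + (2.59-1)·3/5 = 1.954000
θ = twist·z/height = -284°·3/5 = -170.4000° = -2.974041 rad
cos θ = -0.985996, sin θ = -0.166769 (intermediates below are computed at full precision and shown rounded to 5 d.p.)
v1: (-4.5,-3.5) → rotate → (3.85329,4.20145) → ×s → (7.52933,8.20962) → (7.53,8.21)
v2: (0.5,-4.5) → rotate → (-1.24346,4.35360) → ×s → (-2.42972,8.50693) → (-2.43,8.51)
v3: (3.5,4) → rotate → (-2.78391,-4.52767) → ×s → (-5.43976,-8.84708) → (-5.44,-8.85)
v4: (-4,4) → rotate → (4.61106,-3.27691) → ×s → (9.01001,-6.40308) → (9.01,-6.40)

Cross-section at z=3: (7.53,8.21) (-2.43,8.51) (-5.44,-8.85) (9.01,-6.40)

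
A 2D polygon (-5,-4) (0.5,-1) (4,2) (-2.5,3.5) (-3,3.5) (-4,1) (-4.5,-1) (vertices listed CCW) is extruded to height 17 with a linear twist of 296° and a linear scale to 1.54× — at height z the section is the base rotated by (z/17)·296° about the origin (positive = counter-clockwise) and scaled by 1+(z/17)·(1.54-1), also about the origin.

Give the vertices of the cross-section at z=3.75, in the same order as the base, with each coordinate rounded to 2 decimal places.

t = z/height = 3.75/17 = 0.220588
s = 1 + (scale-1)·z/height = 1 + (1.54-1)·3.75/17 = 1.119118
θ = twist·z/height = 296°·3.75/17 = 65.2941° = 1.139597 rad
cos θ = 0.417960, sin θ = 0.908465 (intermediates below are computed at full precision and shown rounded to 5 d.p.)
v1: (-5,-4) → rotate → (1.54406,-6.21417) → ×s → (1.72798,-6.95438) → (1.73,-6.95)
v2: (0.5,-1) → rotate → (1.11745,0.03627) → ×s → (1.25055,0.04059) → (1.25,0.04)
v3: (4,2) → rotate → (-0.14509,4.46978) → ×s → (-0.16237,5.00221) → (-0.16,5.00)
v4: (-2.5,3.5) → rotate → (-4.22453,-0.80830) → ×s → (-4.72775,-0.90459) → (-4.73,-0.90)
v5: (-3,3.5) → rotate → (-4.43351,-1.26253) → ×s → (-4.96162,-1.41292) → (-4.96,-1.41)
v6: (-4,1) → rotate → (-2.58031,-3.21590) → ×s → (-2.88767,-3.59897) → (-2.89,-3.60)
v7: (-4.5,-1) → rotate → (-0.97236,-4.50605) → ×s → (-1.08818,-5.04280) → (-1.09,-5.04)

Cross-section at z=3.75: (1.73,-6.95) (1.25,0.04) (-0.16,5.00) (-4.73,-0.90) (-4.96,-1.41) (-2.89,-3.60) (-1.09,-5.04)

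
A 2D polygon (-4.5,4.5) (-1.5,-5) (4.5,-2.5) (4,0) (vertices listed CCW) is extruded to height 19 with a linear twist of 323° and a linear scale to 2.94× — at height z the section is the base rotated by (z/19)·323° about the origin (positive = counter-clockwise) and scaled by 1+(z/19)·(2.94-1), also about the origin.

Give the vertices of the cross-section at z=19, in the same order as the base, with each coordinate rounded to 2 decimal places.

t = z/height = 19/19 = 1
s = 1 + (scale-1)·z/height = 1 + (2.94-1)·19/19 = 2.940000
θ = twist·z/height = 323°·19/19 = 323.0000° = 5.637413 rad
cos θ = 0.798636, sin θ = -0.601815 (intermediates below are computed at full precision and shown rounded to 5 d.p.)
v1: (-4.5,4.5) → rotate → (-0.88569,6.30203) → ×s → (-2.60394,18.52796) → (-2.60,18.53)
v2: (-1.5,-5) → rotate → (-4.20703,-3.09046) → ×s → (-12.36866,-9.08594) → (-12.37,-9.09)
v3: (4.5,-2.5) → rotate → (2.08932,-4.70476) → ×s → (6.14261,-13.83198) → (6.14,-13.83)
v4: (4,0) → rotate → (3.19454,-2.40726) → ×s → (9.39195,-7.07734) → (9.39,-7.08)

Cross-section at z=19: (-2.60,18.53) (-12.37,-9.09) (6.14,-13.83) (9.39,-7.08)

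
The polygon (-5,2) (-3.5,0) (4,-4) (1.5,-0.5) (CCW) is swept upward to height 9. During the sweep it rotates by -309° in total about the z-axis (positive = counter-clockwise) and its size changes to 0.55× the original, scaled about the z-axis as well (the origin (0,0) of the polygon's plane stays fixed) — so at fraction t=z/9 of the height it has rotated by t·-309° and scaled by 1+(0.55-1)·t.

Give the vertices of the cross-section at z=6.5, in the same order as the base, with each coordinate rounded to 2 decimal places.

Cross-section at z=6.5: (1.54,-3.29) (1.72,-1.62) (-0.12,3.82) (-0.51,0.94)

t = z/height = 6.5/9 = 0.722222
s = 1 + (scale-1)·z/height = 1 + (0.55-1)·6.5/9 = 0.675000
θ = twist·z/height = -309°·6.5/9 = -223.1667° = -3.894993 rad
cos θ = -0.729367, sin θ = 0.684123 (intermediates below are computed at full precision and shown rounded to 5 d.p.)
v1: (-5,2) → rotate → (2.27859,-4.87935) → ×s → (1.53805,-3.29356) → (1.54,-3.29)
v2: (-3.5,0) → rotate → (2.55278,-2.39443) → ×s → (1.72313,-1.61624) → (1.72,-1.62)
v3: (4,-4) → rotate → (-0.18098,5.65396) → ×s → (-0.12216,3.81642) → (-0.12,3.82)
v4: (1.5,-0.5) → rotate → (-0.75199,1.39087) → ×s → (-0.50759,0.93884) → (-0.51,0.94)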